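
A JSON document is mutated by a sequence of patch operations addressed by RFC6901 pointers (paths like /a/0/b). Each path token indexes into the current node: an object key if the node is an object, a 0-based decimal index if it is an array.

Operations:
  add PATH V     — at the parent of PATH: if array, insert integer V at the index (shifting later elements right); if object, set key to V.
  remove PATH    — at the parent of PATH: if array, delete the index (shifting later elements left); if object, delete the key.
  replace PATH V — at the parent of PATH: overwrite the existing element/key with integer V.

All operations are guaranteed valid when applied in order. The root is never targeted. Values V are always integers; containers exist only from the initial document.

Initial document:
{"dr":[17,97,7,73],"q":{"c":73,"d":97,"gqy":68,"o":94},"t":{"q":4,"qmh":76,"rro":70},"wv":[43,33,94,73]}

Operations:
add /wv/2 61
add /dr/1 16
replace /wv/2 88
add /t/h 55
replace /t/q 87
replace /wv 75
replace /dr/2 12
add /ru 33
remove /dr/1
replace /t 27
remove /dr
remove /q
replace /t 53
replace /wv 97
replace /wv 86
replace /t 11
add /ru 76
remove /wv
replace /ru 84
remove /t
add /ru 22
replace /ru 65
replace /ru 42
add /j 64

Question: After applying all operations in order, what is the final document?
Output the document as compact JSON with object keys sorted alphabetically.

Answer: {"j":64,"ru":42}

Derivation:
After op 1 (add /wv/2 61): {"dr":[17,97,7,73],"q":{"c":73,"d":97,"gqy":68,"o":94},"t":{"q":4,"qmh":76,"rro":70},"wv":[43,33,61,94,73]}
After op 2 (add /dr/1 16): {"dr":[17,16,97,7,73],"q":{"c":73,"d":97,"gqy":68,"o":94},"t":{"q":4,"qmh":76,"rro":70},"wv":[43,33,61,94,73]}
After op 3 (replace /wv/2 88): {"dr":[17,16,97,7,73],"q":{"c":73,"d":97,"gqy":68,"o":94},"t":{"q":4,"qmh":76,"rro":70},"wv":[43,33,88,94,73]}
After op 4 (add /t/h 55): {"dr":[17,16,97,7,73],"q":{"c":73,"d":97,"gqy":68,"o":94},"t":{"h":55,"q":4,"qmh":76,"rro":70},"wv":[43,33,88,94,73]}
After op 5 (replace /t/q 87): {"dr":[17,16,97,7,73],"q":{"c":73,"d":97,"gqy":68,"o":94},"t":{"h":55,"q":87,"qmh":76,"rro":70},"wv":[43,33,88,94,73]}
After op 6 (replace /wv 75): {"dr":[17,16,97,7,73],"q":{"c":73,"d":97,"gqy":68,"o":94},"t":{"h":55,"q":87,"qmh":76,"rro":70},"wv":75}
After op 7 (replace /dr/2 12): {"dr":[17,16,12,7,73],"q":{"c":73,"d":97,"gqy":68,"o":94},"t":{"h":55,"q":87,"qmh":76,"rro":70},"wv":75}
After op 8 (add /ru 33): {"dr":[17,16,12,7,73],"q":{"c":73,"d":97,"gqy":68,"o":94},"ru":33,"t":{"h":55,"q":87,"qmh":76,"rro":70},"wv":75}
After op 9 (remove /dr/1): {"dr":[17,12,7,73],"q":{"c":73,"d":97,"gqy":68,"o":94},"ru":33,"t":{"h":55,"q":87,"qmh":76,"rro":70},"wv":75}
After op 10 (replace /t 27): {"dr":[17,12,7,73],"q":{"c":73,"d":97,"gqy":68,"o":94},"ru":33,"t":27,"wv":75}
After op 11 (remove /dr): {"q":{"c":73,"d":97,"gqy":68,"o":94},"ru":33,"t":27,"wv":75}
After op 12 (remove /q): {"ru":33,"t":27,"wv":75}
After op 13 (replace /t 53): {"ru":33,"t":53,"wv":75}
After op 14 (replace /wv 97): {"ru":33,"t":53,"wv":97}
After op 15 (replace /wv 86): {"ru":33,"t":53,"wv":86}
After op 16 (replace /t 11): {"ru":33,"t":11,"wv":86}
After op 17 (add /ru 76): {"ru":76,"t":11,"wv":86}
After op 18 (remove /wv): {"ru":76,"t":11}
After op 19 (replace /ru 84): {"ru":84,"t":11}
After op 20 (remove /t): {"ru":84}
After op 21 (add /ru 22): {"ru":22}
After op 22 (replace /ru 65): {"ru":65}
After op 23 (replace /ru 42): {"ru":42}
After op 24 (add /j 64): {"j":64,"ru":42}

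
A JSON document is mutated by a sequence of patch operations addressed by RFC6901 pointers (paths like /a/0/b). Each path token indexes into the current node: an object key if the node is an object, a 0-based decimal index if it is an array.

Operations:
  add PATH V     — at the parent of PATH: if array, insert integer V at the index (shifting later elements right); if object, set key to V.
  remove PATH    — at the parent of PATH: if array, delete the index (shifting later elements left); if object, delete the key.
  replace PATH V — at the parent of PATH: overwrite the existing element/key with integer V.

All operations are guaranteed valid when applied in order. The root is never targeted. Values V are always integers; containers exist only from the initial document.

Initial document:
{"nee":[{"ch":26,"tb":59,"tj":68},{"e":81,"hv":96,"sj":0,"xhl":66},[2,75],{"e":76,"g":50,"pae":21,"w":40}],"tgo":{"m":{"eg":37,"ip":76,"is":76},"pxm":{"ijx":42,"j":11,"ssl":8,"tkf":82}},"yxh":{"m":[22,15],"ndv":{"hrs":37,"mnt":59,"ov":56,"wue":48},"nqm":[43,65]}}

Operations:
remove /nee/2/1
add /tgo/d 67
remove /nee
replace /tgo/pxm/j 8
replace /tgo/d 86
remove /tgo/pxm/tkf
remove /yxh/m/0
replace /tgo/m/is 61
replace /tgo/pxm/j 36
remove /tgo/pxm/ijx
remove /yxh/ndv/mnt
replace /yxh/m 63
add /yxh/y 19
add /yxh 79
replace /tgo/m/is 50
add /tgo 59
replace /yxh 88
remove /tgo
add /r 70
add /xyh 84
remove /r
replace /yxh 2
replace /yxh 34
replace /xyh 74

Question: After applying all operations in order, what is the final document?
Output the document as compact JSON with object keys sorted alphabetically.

Answer: {"xyh":74,"yxh":34}

Derivation:
After op 1 (remove /nee/2/1): {"nee":[{"ch":26,"tb":59,"tj":68},{"e":81,"hv":96,"sj":0,"xhl":66},[2],{"e":76,"g":50,"pae":21,"w":40}],"tgo":{"m":{"eg":37,"ip":76,"is":76},"pxm":{"ijx":42,"j":11,"ssl":8,"tkf":82}},"yxh":{"m":[22,15],"ndv":{"hrs":37,"mnt":59,"ov":56,"wue":48},"nqm":[43,65]}}
After op 2 (add /tgo/d 67): {"nee":[{"ch":26,"tb":59,"tj":68},{"e":81,"hv":96,"sj":0,"xhl":66},[2],{"e":76,"g":50,"pae":21,"w":40}],"tgo":{"d":67,"m":{"eg":37,"ip":76,"is":76},"pxm":{"ijx":42,"j":11,"ssl":8,"tkf":82}},"yxh":{"m":[22,15],"ndv":{"hrs":37,"mnt":59,"ov":56,"wue":48},"nqm":[43,65]}}
After op 3 (remove /nee): {"tgo":{"d":67,"m":{"eg":37,"ip":76,"is":76},"pxm":{"ijx":42,"j":11,"ssl":8,"tkf":82}},"yxh":{"m":[22,15],"ndv":{"hrs":37,"mnt":59,"ov":56,"wue":48},"nqm":[43,65]}}
After op 4 (replace /tgo/pxm/j 8): {"tgo":{"d":67,"m":{"eg":37,"ip":76,"is":76},"pxm":{"ijx":42,"j":8,"ssl":8,"tkf":82}},"yxh":{"m":[22,15],"ndv":{"hrs":37,"mnt":59,"ov":56,"wue":48},"nqm":[43,65]}}
After op 5 (replace /tgo/d 86): {"tgo":{"d":86,"m":{"eg":37,"ip":76,"is":76},"pxm":{"ijx":42,"j":8,"ssl":8,"tkf":82}},"yxh":{"m":[22,15],"ndv":{"hrs":37,"mnt":59,"ov":56,"wue":48},"nqm":[43,65]}}
After op 6 (remove /tgo/pxm/tkf): {"tgo":{"d":86,"m":{"eg":37,"ip":76,"is":76},"pxm":{"ijx":42,"j":8,"ssl":8}},"yxh":{"m":[22,15],"ndv":{"hrs":37,"mnt":59,"ov":56,"wue":48},"nqm":[43,65]}}
After op 7 (remove /yxh/m/0): {"tgo":{"d":86,"m":{"eg":37,"ip":76,"is":76},"pxm":{"ijx":42,"j":8,"ssl":8}},"yxh":{"m":[15],"ndv":{"hrs":37,"mnt":59,"ov":56,"wue":48},"nqm":[43,65]}}
After op 8 (replace /tgo/m/is 61): {"tgo":{"d":86,"m":{"eg":37,"ip":76,"is":61},"pxm":{"ijx":42,"j":8,"ssl":8}},"yxh":{"m":[15],"ndv":{"hrs":37,"mnt":59,"ov":56,"wue":48},"nqm":[43,65]}}
After op 9 (replace /tgo/pxm/j 36): {"tgo":{"d":86,"m":{"eg":37,"ip":76,"is":61},"pxm":{"ijx":42,"j":36,"ssl":8}},"yxh":{"m":[15],"ndv":{"hrs":37,"mnt":59,"ov":56,"wue":48},"nqm":[43,65]}}
After op 10 (remove /tgo/pxm/ijx): {"tgo":{"d":86,"m":{"eg":37,"ip":76,"is":61},"pxm":{"j":36,"ssl":8}},"yxh":{"m":[15],"ndv":{"hrs":37,"mnt":59,"ov":56,"wue":48},"nqm":[43,65]}}
After op 11 (remove /yxh/ndv/mnt): {"tgo":{"d":86,"m":{"eg":37,"ip":76,"is":61},"pxm":{"j":36,"ssl":8}},"yxh":{"m":[15],"ndv":{"hrs":37,"ov":56,"wue":48},"nqm":[43,65]}}
After op 12 (replace /yxh/m 63): {"tgo":{"d":86,"m":{"eg":37,"ip":76,"is":61},"pxm":{"j":36,"ssl":8}},"yxh":{"m":63,"ndv":{"hrs":37,"ov":56,"wue":48},"nqm":[43,65]}}
After op 13 (add /yxh/y 19): {"tgo":{"d":86,"m":{"eg":37,"ip":76,"is":61},"pxm":{"j":36,"ssl":8}},"yxh":{"m":63,"ndv":{"hrs":37,"ov":56,"wue":48},"nqm":[43,65],"y":19}}
After op 14 (add /yxh 79): {"tgo":{"d":86,"m":{"eg":37,"ip":76,"is":61},"pxm":{"j":36,"ssl":8}},"yxh":79}
After op 15 (replace /tgo/m/is 50): {"tgo":{"d":86,"m":{"eg":37,"ip":76,"is":50},"pxm":{"j":36,"ssl":8}},"yxh":79}
After op 16 (add /tgo 59): {"tgo":59,"yxh":79}
After op 17 (replace /yxh 88): {"tgo":59,"yxh":88}
After op 18 (remove /tgo): {"yxh":88}
After op 19 (add /r 70): {"r":70,"yxh":88}
After op 20 (add /xyh 84): {"r":70,"xyh":84,"yxh":88}
After op 21 (remove /r): {"xyh":84,"yxh":88}
After op 22 (replace /yxh 2): {"xyh":84,"yxh":2}
After op 23 (replace /yxh 34): {"xyh":84,"yxh":34}
After op 24 (replace /xyh 74): {"xyh":74,"yxh":34}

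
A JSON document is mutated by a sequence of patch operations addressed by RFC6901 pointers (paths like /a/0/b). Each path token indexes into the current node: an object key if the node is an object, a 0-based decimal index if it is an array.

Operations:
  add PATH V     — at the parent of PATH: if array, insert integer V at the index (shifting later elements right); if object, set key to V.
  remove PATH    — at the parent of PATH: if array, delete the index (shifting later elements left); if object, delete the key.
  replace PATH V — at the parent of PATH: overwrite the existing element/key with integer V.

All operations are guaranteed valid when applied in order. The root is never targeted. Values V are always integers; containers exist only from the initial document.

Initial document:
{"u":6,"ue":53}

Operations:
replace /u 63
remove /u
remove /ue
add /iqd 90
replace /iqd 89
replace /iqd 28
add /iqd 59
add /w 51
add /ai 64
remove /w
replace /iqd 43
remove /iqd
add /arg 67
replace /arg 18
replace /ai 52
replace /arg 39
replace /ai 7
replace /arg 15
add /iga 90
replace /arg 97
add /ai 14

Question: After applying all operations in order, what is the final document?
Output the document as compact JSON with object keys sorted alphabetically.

After op 1 (replace /u 63): {"u":63,"ue":53}
After op 2 (remove /u): {"ue":53}
After op 3 (remove /ue): {}
After op 4 (add /iqd 90): {"iqd":90}
After op 5 (replace /iqd 89): {"iqd":89}
After op 6 (replace /iqd 28): {"iqd":28}
After op 7 (add /iqd 59): {"iqd":59}
After op 8 (add /w 51): {"iqd":59,"w":51}
After op 9 (add /ai 64): {"ai":64,"iqd":59,"w":51}
After op 10 (remove /w): {"ai":64,"iqd":59}
After op 11 (replace /iqd 43): {"ai":64,"iqd":43}
After op 12 (remove /iqd): {"ai":64}
After op 13 (add /arg 67): {"ai":64,"arg":67}
After op 14 (replace /arg 18): {"ai":64,"arg":18}
After op 15 (replace /ai 52): {"ai":52,"arg":18}
After op 16 (replace /arg 39): {"ai":52,"arg":39}
After op 17 (replace /ai 7): {"ai":7,"arg":39}
After op 18 (replace /arg 15): {"ai":7,"arg":15}
After op 19 (add /iga 90): {"ai":7,"arg":15,"iga":90}
After op 20 (replace /arg 97): {"ai":7,"arg":97,"iga":90}
After op 21 (add /ai 14): {"ai":14,"arg":97,"iga":90}

Answer: {"ai":14,"arg":97,"iga":90}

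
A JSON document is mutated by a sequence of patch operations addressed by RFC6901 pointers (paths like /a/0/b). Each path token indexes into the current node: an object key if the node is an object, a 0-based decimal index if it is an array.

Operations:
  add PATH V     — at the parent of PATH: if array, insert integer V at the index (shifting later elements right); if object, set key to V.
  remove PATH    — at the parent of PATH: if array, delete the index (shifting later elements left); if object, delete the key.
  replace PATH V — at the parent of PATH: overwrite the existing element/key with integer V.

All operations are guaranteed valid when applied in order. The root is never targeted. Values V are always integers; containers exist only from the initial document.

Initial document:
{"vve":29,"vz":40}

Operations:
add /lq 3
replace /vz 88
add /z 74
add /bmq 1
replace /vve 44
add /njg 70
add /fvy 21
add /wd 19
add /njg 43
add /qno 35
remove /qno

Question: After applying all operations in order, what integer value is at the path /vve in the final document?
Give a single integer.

After op 1 (add /lq 3): {"lq":3,"vve":29,"vz":40}
After op 2 (replace /vz 88): {"lq":3,"vve":29,"vz":88}
After op 3 (add /z 74): {"lq":3,"vve":29,"vz":88,"z":74}
After op 4 (add /bmq 1): {"bmq":1,"lq":3,"vve":29,"vz":88,"z":74}
After op 5 (replace /vve 44): {"bmq":1,"lq":3,"vve":44,"vz":88,"z":74}
After op 6 (add /njg 70): {"bmq":1,"lq":3,"njg":70,"vve":44,"vz":88,"z":74}
After op 7 (add /fvy 21): {"bmq":1,"fvy":21,"lq":3,"njg":70,"vve":44,"vz":88,"z":74}
After op 8 (add /wd 19): {"bmq":1,"fvy":21,"lq":3,"njg":70,"vve":44,"vz":88,"wd":19,"z":74}
After op 9 (add /njg 43): {"bmq":1,"fvy":21,"lq":3,"njg":43,"vve":44,"vz":88,"wd":19,"z":74}
After op 10 (add /qno 35): {"bmq":1,"fvy":21,"lq":3,"njg":43,"qno":35,"vve":44,"vz":88,"wd":19,"z":74}
After op 11 (remove /qno): {"bmq":1,"fvy":21,"lq":3,"njg":43,"vve":44,"vz":88,"wd":19,"z":74}
Value at /vve: 44

Answer: 44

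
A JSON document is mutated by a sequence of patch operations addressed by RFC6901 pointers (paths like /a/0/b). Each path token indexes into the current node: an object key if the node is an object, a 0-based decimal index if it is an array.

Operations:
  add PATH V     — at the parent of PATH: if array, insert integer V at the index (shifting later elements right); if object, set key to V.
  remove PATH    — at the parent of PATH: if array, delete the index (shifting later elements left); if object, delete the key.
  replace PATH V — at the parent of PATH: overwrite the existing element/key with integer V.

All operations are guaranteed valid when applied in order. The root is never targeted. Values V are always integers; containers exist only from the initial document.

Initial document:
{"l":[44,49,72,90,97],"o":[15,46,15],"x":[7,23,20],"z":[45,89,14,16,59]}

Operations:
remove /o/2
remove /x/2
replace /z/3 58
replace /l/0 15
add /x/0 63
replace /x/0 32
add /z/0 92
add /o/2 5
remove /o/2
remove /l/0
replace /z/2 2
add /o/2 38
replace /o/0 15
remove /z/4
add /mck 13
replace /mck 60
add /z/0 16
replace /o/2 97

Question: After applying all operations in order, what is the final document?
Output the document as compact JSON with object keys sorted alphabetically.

After op 1 (remove /o/2): {"l":[44,49,72,90,97],"o":[15,46],"x":[7,23,20],"z":[45,89,14,16,59]}
After op 2 (remove /x/2): {"l":[44,49,72,90,97],"o":[15,46],"x":[7,23],"z":[45,89,14,16,59]}
After op 3 (replace /z/3 58): {"l":[44,49,72,90,97],"o":[15,46],"x":[7,23],"z":[45,89,14,58,59]}
After op 4 (replace /l/0 15): {"l":[15,49,72,90,97],"o":[15,46],"x":[7,23],"z":[45,89,14,58,59]}
After op 5 (add /x/0 63): {"l":[15,49,72,90,97],"o":[15,46],"x":[63,7,23],"z":[45,89,14,58,59]}
After op 6 (replace /x/0 32): {"l":[15,49,72,90,97],"o":[15,46],"x":[32,7,23],"z":[45,89,14,58,59]}
After op 7 (add /z/0 92): {"l":[15,49,72,90,97],"o":[15,46],"x":[32,7,23],"z":[92,45,89,14,58,59]}
After op 8 (add /o/2 5): {"l":[15,49,72,90,97],"o":[15,46,5],"x":[32,7,23],"z":[92,45,89,14,58,59]}
After op 9 (remove /o/2): {"l":[15,49,72,90,97],"o":[15,46],"x":[32,7,23],"z":[92,45,89,14,58,59]}
After op 10 (remove /l/0): {"l":[49,72,90,97],"o":[15,46],"x":[32,7,23],"z":[92,45,89,14,58,59]}
After op 11 (replace /z/2 2): {"l":[49,72,90,97],"o":[15,46],"x":[32,7,23],"z":[92,45,2,14,58,59]}
After op 12 (add /o/2 38): {"l":[49,72,90,97],"o":[15,46,38],"x":[32,7,23],"z":[92,45,2,14,58,59]}
After op 13 (replace /o/0 15): {"l":[49,72,90,97],"o":[15,46,38],"x":[32,7,23],"z":[92,45,2,14,58,59]}
After op 14 (remove /z/4): {"l":[49,72,90,97],"o":[15,46,38],"x":[32,7,23],"z":[92,45,2,14,59]}
After op 15 (add /mck 13): {"l":[49,72,90,97],"mck":13,"o":[15,46,38],"x":[32,7,23],"z":[92,45,2,14,59]}
After op 16 (replace /mck 60): {"l":[49,72,90,97],"mck":60,"o":[15,46,38],"x":[32,7,23],"z":[92,45,2,14,59]}
After op 17 (add /z/0 16): {"l":[49,72,90,97],"mck":60,"o":[15,46,38],"x":[32,7,23],"z":[16,92,45,2,14,59]}
After op 18 (replace /o/2 97): {"l":[49,72,90,97],"mck":60,"o":[15,46,97],"x":[32,7,23],"z":[16,92,45,2,14,59]}

Answer: {"l":[49,72,90,97],"mck":60,"o":[15,46,97],"x":[32,7,23],"z":[16,92,45,2,14,59]}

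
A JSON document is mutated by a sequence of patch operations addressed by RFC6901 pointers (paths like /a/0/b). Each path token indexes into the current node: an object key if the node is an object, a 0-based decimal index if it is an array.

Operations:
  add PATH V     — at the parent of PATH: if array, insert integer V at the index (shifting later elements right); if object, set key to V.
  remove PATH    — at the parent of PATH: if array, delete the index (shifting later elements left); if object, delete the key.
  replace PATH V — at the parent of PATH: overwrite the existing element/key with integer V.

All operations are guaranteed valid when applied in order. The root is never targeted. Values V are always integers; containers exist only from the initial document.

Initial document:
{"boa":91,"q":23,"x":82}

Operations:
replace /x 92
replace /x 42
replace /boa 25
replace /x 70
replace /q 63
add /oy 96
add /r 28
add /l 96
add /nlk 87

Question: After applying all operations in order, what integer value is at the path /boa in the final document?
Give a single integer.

After op 1 (replace /x 92): {"boa":91,"q":23,"x":92}
After op 2 (replace /x 42): {"boa":91,"q":23,"x":42}
After op 3 (replace /boa 25): {"boa":25,"q":23,"x":42}
After op 4 (replace /x 70): {"boa":25,"q":23,"x":70}
After op 5 (replace /q 63): {"boa":25,"q":63,"x":70}
After op 6 (add /oy 96): {"boa":25,"oy":96,"q":63,"x":70}
After op 7 (add /r 28): {"boa":25,"oy":96,"q":63,"r":28,"x":70}
After op 8 (add /l 96): {"boa":25,"l":96,"oy":96,"q":63,"r":28,"x":70}
After op 9 (add /nlk 87): {"boa":25,"l":96,"nlk":87,"oy":96,"q":63,"r":28,"x":70}
Value at /boa: 25

Answer: 25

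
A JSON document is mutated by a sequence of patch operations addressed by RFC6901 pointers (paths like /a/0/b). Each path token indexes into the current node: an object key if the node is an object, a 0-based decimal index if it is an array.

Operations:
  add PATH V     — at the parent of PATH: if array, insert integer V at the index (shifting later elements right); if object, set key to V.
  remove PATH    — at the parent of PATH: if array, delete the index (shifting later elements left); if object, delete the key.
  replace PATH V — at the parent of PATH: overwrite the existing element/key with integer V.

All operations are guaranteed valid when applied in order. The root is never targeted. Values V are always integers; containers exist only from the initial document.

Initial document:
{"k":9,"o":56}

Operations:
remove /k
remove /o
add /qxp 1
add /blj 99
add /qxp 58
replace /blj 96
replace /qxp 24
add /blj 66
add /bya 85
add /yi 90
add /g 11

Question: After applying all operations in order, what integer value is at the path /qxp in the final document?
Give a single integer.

Answer: 24

Derivation:
After op 1 (remove /k): {"o":56}
After op 2 (remove /o): {}
After op 3 (add /qxp 1): {"qxp":1}
After op 4 (add /blj 99): {"blj":99,"qxp":1}
After op 5 (add /qxp 58): {"blj":99,"qxp":58}
After op 6 (replace /blj 96): {"blj":96,"qxp":58}
After op 7 (replace /qxp 24): {"blj":96,"qxp":24}
After op 8 (add /blj 66): {"blj":66,"qxp":24}
After op 9 (add /bya 85): {"blj":66,"bya":85,"qxp":24}
After op 10 (add /yi 90): {"blj":66,"bya":85,"qxp":24,"yi":90}
After op 11 (add /g 11): {"blj":66,"bya":85,"g":11,"qxp":24,"yi":90}
Value at /qxp: 24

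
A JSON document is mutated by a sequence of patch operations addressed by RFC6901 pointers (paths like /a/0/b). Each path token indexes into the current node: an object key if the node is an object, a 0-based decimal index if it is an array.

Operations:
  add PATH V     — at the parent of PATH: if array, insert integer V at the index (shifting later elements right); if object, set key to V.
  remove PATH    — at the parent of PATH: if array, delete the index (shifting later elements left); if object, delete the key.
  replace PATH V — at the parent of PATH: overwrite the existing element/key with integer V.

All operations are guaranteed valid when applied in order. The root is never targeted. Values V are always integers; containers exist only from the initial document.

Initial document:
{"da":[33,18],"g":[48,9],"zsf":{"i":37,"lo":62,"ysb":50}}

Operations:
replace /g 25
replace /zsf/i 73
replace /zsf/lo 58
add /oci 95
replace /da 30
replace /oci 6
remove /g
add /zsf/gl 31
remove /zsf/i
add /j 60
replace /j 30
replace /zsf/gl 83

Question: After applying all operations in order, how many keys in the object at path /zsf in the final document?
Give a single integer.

After op 1 (replace /g 25): {"da":[33,18],"g":25,"zsf":{"i":37,"lo":62,"ysb":50}}
After op 2 (replace /zsf/i 73): {"da":[33,18],"g":25,"zsf":{"i":73,"lo":62,"ysb":50}}
After op 3 (replace /zsf/lo 58): {"da":[33,18],"g":25,"zsf":{"i":73,"lo":58,"ysb":50}}
After op 4 (add /oci 95): {"da":[33,18],"g":25,"oci":95,"zsf":{"i":73,"lo":58,"ysb":50}}
After op 5 (replace /da 30): {"da":30,"g":25,"oci":95,"zsf":{"i":73,"lo":58,"ysb":50}}
After op 6 (replace /oci 6): {"da":30,"g":25,"oci":6,"zsf":{"i":73,"lo":58,"ysb":50}}
After op 7 (remove /g): {"da":30,"oci":6,"zsf":{"i":73,"lo":58,"ysb":50}}
After op 8 (add /zsf/gl 31): {"da":30,"oci":6,"zsf":{"gl":31,"i":73,"lo":58,"ysb":50}}
After op 9 (remove /zsf/i): {"da":30,"oci":6,"zsf":{"gl":31,"lo":58,"ysb":50}}
After op 10 (add /j 60): {"da":30,"j":60,"oci":6,"zsf":{"gl":31,"lo":58,"ysb":50}}
After op 11 (replace /j 30): {"da":30,"j":30,"oci":6,"zsf":{"gl":31,"lo":58,"ysb":50}}
After op 12 (replace /zsf/gl 83): {"da":30,"j":30,"oci":6,"zsf":{"gl":83,"lo":58,"ysb":50}}
Size at path /zsf: 3

Answer: 3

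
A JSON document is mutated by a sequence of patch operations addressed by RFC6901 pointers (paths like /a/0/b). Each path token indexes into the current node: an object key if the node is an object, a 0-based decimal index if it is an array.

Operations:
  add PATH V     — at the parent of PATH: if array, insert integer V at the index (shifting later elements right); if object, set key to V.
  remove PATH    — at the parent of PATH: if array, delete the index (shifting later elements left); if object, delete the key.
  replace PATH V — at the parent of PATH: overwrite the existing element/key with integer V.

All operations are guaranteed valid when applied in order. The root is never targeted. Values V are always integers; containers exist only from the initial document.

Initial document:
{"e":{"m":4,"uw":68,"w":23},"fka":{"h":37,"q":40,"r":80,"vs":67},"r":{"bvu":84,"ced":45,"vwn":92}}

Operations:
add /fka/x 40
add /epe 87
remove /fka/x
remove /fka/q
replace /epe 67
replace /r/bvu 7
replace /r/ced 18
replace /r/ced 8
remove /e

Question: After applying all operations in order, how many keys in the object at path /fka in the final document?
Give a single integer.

Answer: 3

Derivation:
After op 1 (add /fka/x 40): {"e":{"m":4,"uw":68,"w":23},"fka":{"h":37,"q":40,"r":80,"vs":67,"x":40},"r":{"bvu":84,"ced":45,"vwn":92}}
After op 2 (add /epe 87): {"e":{"m":4,"uw":68,"w":23},"epe":87,"fka":{"h":37,"q":40,"r":80,"vs":67,"x":40},"r":{"bvu":84,"ced":45,"vwn":92}}
After op 3 (remove /fka/x): {"e":{"m":4,"uw":68,"w":23},"epe":87,"fka":{"h":37,"q":40,"r":80,"vs":67},"r":{"bvu":84,"ced":45,"vwn":92}}
After op 4 (remove /fka/q): {"e":{"m":4,"uw":68,"w":23},"epe":87,"fka":{"h":37,"r":80,"vs":67},"r":{"bvu":84,"ced":45,"vwn":92}}
After op 5 (replace /epe 67): {"e":{"m":4,"uw":68,"w":23},"epe":67,"fka":{"h":37,"r":80,"vs":67},"r":{"bvu":84,"ced":45,"vwn":92}}
After op 6 (replace /r/bvu 7): {"e":{"m":4,"uw":68,"w":23},"epe":67,"fka":{"h":37,"r":80,"vs":67},"r":{"bvu":7,"ced":45,"vwn":92}}
After op 7 (replace /r/ced 18): {"e":{"m":4,"uw":68,"w":23},"epe":67,"fka":{"h":37,"r":80,"vs":67},"r":{"bvu":7,"ced":18,"vwn":92}}
After op 8 (replace /r/ced 8): {"e":{"m":4,"uw":68,"w":23},"epe":67,"fka":{"h":37,"r":80,"vs":67},"r":{"bvu":7,"ced":8,"vwn":92}}
After op 9 (remove /e): {"epe":67,"fka":{"h":37,"r":80,"vs":67},"r":{"bvu":7,"ced":8,"vwn":92}}
Size at path /fka: 3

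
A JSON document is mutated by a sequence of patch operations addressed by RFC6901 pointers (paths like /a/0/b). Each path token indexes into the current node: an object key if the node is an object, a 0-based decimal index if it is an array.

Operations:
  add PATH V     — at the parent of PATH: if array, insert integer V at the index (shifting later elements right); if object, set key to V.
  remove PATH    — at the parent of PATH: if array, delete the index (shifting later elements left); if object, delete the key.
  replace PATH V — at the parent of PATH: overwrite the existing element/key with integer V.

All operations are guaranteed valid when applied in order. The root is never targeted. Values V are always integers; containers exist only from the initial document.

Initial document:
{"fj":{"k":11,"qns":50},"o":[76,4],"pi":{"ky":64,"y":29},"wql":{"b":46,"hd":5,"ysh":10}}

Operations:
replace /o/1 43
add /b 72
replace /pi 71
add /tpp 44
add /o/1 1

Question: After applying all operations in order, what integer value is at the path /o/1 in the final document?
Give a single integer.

After op 1 (replace /o/1 43): {"fj":{"k":11,"qns":50},"o":[76,43],"pi":{"ky":64,"y":29},"wql":{"b":46,"hd":5,"ysh":10}}
After op 2 (add /b 72): {"b":72,"fj":{"k":11,"qns":50},"o":[76,43],"pi":{"ky":64,"y":29},"wql":{"b":46,"hd":5,"ysh":10}}
After op 3 (replace /pi 71): {"b":72,"fj":{"k":11,"qns":50},"o":[76,43],"pi":71,"wql":{"b":46,"hd":5,"ysh":10}}
After op 4 (add /tpp 44): {"b":72,"fj":{"k":11,"qns":50},"o":[76,43],"pi":71,"tpp":44,"wql":{"b":46,"hd":5,"ysh":10}}
After op 5 (add /o/1 1): {"b":72,"fj":{"k":11,"qns":50},"o":[76,1,43],"pi":71,"tpp":44,"wql":{"b":46,"hd":5,"ysh":10}}
Value at /o/1: 1

Answer: 1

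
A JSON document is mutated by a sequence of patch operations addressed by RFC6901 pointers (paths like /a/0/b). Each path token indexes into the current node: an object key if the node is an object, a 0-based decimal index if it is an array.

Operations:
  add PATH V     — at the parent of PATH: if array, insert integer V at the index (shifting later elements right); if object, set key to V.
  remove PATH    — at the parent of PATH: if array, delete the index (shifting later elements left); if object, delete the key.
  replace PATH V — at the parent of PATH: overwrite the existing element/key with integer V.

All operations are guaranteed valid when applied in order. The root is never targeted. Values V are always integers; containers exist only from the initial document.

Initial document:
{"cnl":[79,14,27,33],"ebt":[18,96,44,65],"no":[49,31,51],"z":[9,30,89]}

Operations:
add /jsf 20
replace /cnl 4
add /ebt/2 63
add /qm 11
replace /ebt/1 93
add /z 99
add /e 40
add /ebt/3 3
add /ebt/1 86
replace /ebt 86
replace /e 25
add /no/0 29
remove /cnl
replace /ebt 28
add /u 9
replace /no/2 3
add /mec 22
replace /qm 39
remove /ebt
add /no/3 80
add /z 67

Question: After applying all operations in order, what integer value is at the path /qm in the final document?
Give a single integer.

After op 1 (add /jsf 20): {"cnl":[79,14,27,33],"ebt":[18,96,44,65],"jsf":20,"no":[49,31,51],"z":[9,30,89]}
After op 2 (replace /cnl 4): {"cnl":4,"ebt":[18,96,44,65],"jsf":20,"no":[49,31,51],"z":[9,30,89]}
After op 3 (add /ebt/2 63): {"cnl":4,"ebt":[18,96,63,44,65],"jsf":20,"no":[49,31,51],"z":[9,30,89]}
After op 4 (add /qm 11): {"cnl":4,"ebt":[18,96,63,44,65],"jsf":20,"no":[49,31,51],"qm":11,"z":[9,30,89]}
After op 5 (replace /ebt/1 93): {"cnl":4,"ebt":[18,93,63,44,65],"jsf":20,"no":[49,31,51],"qm":11,"z":[9,30,89]}
After op 6 (add /z 99): {"cnl":4,"ebt":[18,93,63,44,65],"jsf":20,"no":[49,31,51],"qm":11,"z":99}
After op 7 (add /e 40): {"cnl":4,"e":40,"ebt":[18,93,63,44,65],"jsf":20,"no":[49,31,51],"qm":11,"z":99}
After op 8 (add /ebt/3 3): {"cnl":4,"e":40,"ebt":[18,93,63,3,44,65],"jsf":20,"no":[49,31,51],"qm":11,"z":99}
After op 9 (add /ebt/1 86): {"cnl":4,"e":40,"ebt":[18,86,93,63,3,44,65],"jsf":20,"no":[49,31,51],"qm":11,"z":99}
After op 10 (replace /ebt 86): {"cnl":4,"e":40,"ebt":86,"jsf":20,"no":[49,31,51],"qm":11,"z":99}
After op 11 (replace /e 25): {"cnl":4,"e":25,"ebt":86,"jsf":20,"no":[49,31,51],"qm":11,"z":99}
After op 12 (add /no/0 29): {"cnl":4,"e":25,"ebt":86,"jsf":20,"no":[29,49,31,51],"qm":11,"z":99}
After op 13 (remove /cnl): {"e":25,"ebt":86,"jsf":20,"no":[29,49,31,51],"qm":11,"z":99}
After op 14 (replace /ebt 28): {"e":25,"ebt":28,"jsf":20,"no":[29,49,31,51],"qm":11,"z":99}
After op 15 (add /u 9): {"e":25,"ebt":28,"jsf":20,"no":[29,49,31,51],"qm":11,"u":9,"z":99}
After op 16 (replace /no/2 3): {"e":25,"ebt":28,"jsf":20,"no":[29,49,3,51],"qm":11,"u":9,"z":99}
After op 17 (add /mec 22): {"e":25,"ebt":28,"jsf":20,"mec":22,"no":[29,49,3,51],"qm":11,"u":9,"z":99}
After op 18 (replace /qm 39): {"e":25,"ebt":28,"jsf":20,"mec":22,"no":[29,49,3,51],"qm":39,"u":9,"z":99}
After op 19 (remove /ebt): {"e":25,"jsf":20,"mec":22,"no":[29,49,3,51],"qm":39,"u":9,"z":99}
After op 20 (add /no/3 80): {"e":25,"jsf":20,"mec":22,"no":[29,49,3,80,51],"qm":39,"u":9,"z":99}
After op 21 (add /z 67): {"e":25,"jsf":20,"mec":22,"no":[29,49,3,80,51],"qm":39,"u":9,"z":67}
Value at /qm: 39

Answer: 39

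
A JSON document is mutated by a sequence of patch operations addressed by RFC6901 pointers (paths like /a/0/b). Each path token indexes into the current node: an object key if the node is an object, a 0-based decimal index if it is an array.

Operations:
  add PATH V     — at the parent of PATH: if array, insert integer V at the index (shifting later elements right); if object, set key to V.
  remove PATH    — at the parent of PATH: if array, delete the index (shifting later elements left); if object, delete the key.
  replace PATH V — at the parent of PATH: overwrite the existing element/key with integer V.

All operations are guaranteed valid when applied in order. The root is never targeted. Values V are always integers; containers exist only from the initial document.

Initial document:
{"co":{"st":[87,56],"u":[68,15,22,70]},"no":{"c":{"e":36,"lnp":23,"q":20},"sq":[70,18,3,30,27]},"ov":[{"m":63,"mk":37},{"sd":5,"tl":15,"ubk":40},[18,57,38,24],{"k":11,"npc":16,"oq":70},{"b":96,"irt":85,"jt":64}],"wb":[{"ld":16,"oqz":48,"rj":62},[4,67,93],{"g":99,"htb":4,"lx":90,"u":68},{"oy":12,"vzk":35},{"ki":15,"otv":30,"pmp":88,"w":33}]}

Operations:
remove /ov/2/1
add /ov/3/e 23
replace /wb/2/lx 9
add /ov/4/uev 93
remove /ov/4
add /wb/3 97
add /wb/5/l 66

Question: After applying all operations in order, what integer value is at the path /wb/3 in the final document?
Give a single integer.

Answer: 97

Derivation:
After op 1 (remove /ov/2/1): {"co":{"st":[87,56],"u":[68,15,22,70]},"no":{"c":{"e":36,"lnp":23,"q":20},"sq":[70,18,3,30,27]},"ov":[{"m":63,"mk":37},{"sd":5,"tl":15,"ubk":40},[18,38,24],{"k":11,"npc":16,"oq":70},{"b":96,"irt":85,"jt":64}],"wb":[{"ld":16,"oqz":48,"rj":62},[4,67,93],{"g":99,"htb":4,"lx":90,"u":68},{"oy":12,"vzk":35},{"ki":15,"otv":30,"pmp":88,"w":33}]}
After op 2 (add /ov/3/e 23): {"co":{"st":[87,56],"u":[68,15,22,70]},"no":{"c":{"e":36,"lnp":23,"q":20},"sq":[70,18,3,30,27]},"ov":[{"m":63,"mk":37},{"sd":5,"tl":15,"ubk":40},[18,38,24],{"e":23,"k":11,"npc":16,"oq":70},{"b":96,"irt":85,"jt":64}],"wb":[{"ld":16,"oqz":48,"rj":62},[4,67,93],{"g":99,"htb":4,"lx":90,"u":68},{"oy":12,"vzk":35},{"ki":15,"otv":30,"pmp":88,"w":33}]}
After op 3 (replace /wb/2/lx 9): {"co":{"st":[87,56],"u":[68,15,22,70]},"no":{"c":{"e":36,"lnp":23,"q":20},"sq":[70,18,3,30,27]},"ov":[{"m":63,"mk":37},{"sd":5,"tl":15,"ubk":40},[18,38,24],{"e":23,"k":11,"npc":16,"oq":70},{"b":96,"irt":85,"jt":64}],"wb":[{"ld":16,"oqz":48,"rj":62},[4,67,93],{"g":99,"htb":4,"lx":9,"u":68},{"oy":12,"vzk":35},{"ki":15,"otv":30,"pmp":88,"w":33}]}
After op 4 (add /ov/4/uev 93): {"co":{"st":[87,56],"u":[68,15,22,70]},"no":{"c":{"e":36,"lnp":23,"q":20},"sq":[70,18,3,30,27]},"ov":[{"m":63,"mk":37},{"sd":5,"tl":15,"ubk":40},[18,38,24],{"e":23,"k":11,"npc":16,"oq":70},{"b":96,"irt":85,"jt":64,"uev":93}],"wb":[{"ld":16,"oqz":48,"rj":62},[4,67,93],{"g":99,"htb":4,"lx":9,"u":68},{"oy":12,"vzk":35},{"ki":15,"otv":30,"pmp":88,"w":33}]}
After op 5 (remove /ov/4): {"co":{"st":[87,56],"u":[68,15,22,70]},"no":{"c":{"e":36,"lnp":23,"q":20},"sq":[70,18,3,30,27]},"ov":[{"m":63,"mk":37},{"sd":5,"tl":15,"ubk":40},[18,38,24],{"e":23,"k":11,"npc":16,"oq":70}],"wb":[{"ld":16,"oqz":48,"rj":62},[4,67,93],{"g":99,"htb":4,"lx":9,"u":68},{"oy":12,"vzk":35},{"ki":15,"otv":30,"pmp":88,"w":33}]}
After op 6 (add /wb/3 97): {"co":{"st":[87,56],"u":[68,15,22,70]},"no":{"c":{"e":36,"lnp":23,"q":20},"sq":[70,18,3,30,27]},"ov":[{"m":63,"mk":37},{"sd":5,"tl":15,"ubk":40},[18,38,24],{"e":23,"k":11,"npc":16,"oq":70}],"wb":[{"ld":16,"oqz":48,"rj":62},[4,67,93],{"g":99,"htb":4,"lx":9,"u":68},97,{"oy":12,"vzk":35},{"ki":15,"otv":30,"pmp":88,"w":33}]}
After op 7 (add /wb/5/l 66): {"co":{"st":[87,56],"u":[68,15,22,70]},"no":{"c":{"e":36,"lnp":23,"q":20},"sq":[70,18,3,30,27]},"ov":[{"m":63,"mk":37},{"sd":5,"tl":15,"ubk":40},[18,38,24],{"e":23,"k":11,"npc":16,"oq":70}],"wb":[{"ld":16,"oqz":48,"rj":62},[4,67,93],{"g":99,"htb":4,"lx":9,"u":68},97,{"oy":12,"vzk":35},{"ki":15,"l":66,"otv":30,"pmp":88,"w":33}]}
Value at /wb/3: 97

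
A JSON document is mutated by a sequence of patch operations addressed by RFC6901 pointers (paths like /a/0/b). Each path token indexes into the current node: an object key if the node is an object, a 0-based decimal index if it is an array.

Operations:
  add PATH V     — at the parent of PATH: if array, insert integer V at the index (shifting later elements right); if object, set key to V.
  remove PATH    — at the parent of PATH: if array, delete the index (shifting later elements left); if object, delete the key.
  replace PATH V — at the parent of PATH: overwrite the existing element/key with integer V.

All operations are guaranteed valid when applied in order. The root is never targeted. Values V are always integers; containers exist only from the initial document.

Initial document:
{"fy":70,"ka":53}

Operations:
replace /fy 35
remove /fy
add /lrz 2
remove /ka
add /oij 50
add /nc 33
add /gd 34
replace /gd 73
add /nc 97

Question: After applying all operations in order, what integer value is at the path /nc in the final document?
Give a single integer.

Answer: 97

Derivation:
After op 1 (replace /fy 35): {"fy":35,"ka":53}
After op 2 (remove /fy): {"ka":53}
After op 3 (add /lrz 2): {"ka":53,"lrz":2}
After op 4 (remove /ka): {"lrz":2}
After op 5 (add /oij 50): {"lrz":2,"oij":50}
After op 6 (add /nc 33): {"lrz":2,"nc":33,"oij":50}
After op 7 (add /gd 34): {"gd":34,"lrz":2,"nc":33,"oij":50}
After op 8 (replace /gd 73): {"gd":73,"lrz":2,"nc":33,"oij":50}
After op 9 (add /nc 97): {"gd":73,"lrz":2,"nc":97,"oij":50}
Value at /nc: 97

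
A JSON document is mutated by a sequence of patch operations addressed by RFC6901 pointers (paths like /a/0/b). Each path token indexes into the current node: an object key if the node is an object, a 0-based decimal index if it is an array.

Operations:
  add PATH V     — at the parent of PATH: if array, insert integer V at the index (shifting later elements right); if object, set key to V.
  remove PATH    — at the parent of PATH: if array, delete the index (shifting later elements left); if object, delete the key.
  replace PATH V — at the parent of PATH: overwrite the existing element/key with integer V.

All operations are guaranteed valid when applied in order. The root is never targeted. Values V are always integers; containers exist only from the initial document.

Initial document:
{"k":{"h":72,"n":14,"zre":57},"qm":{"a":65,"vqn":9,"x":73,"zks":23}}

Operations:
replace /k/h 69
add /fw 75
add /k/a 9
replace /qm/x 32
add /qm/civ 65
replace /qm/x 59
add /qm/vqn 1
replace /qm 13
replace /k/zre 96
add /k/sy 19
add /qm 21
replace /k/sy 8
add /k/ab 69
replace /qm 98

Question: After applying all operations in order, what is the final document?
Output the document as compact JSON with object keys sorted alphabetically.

Answer: {"fw":75,"k":{"a":9,"ab":69,"h":69,"n":14,"sy":8,"zre":96},"qm":98}

Derivation:
After op 1 (replace /k/h 69): {"k":{"h":69,"n":14,"zre":57},"qm":{"a":65,"vqn":9,"x":73,"zks":23}}
After op 2 (add /fw 75): {"fw":75,"k":{"h":69,"n":14,"zre":57},"qm":{"a":65,"vqn":9,"x":73,"zks":23}}
After op 3 (add /k/a 9): {"fw":75,"k":{"a":9,"h":69,"n":14,"zre":57},"qm":{"a":65,"vqn":9,"x":73,"zks":23}}
After op 4 (replace /qm/x 32): {"fw":75,"k":{"a":9,"h":69,"n":14,"zre":57},"qm":{"a":65,"vqn":9,"x":32,"zks":23}}
After op 5 (add /qm/civ 65): {"fw":75,"k":{"a":9,"h":69,"n":14,"zre":57},"qm":{"a":65,"civ":65,"vqn":9,"x":32,"zks":23}}
After op 6 (replace /qm/x 59): {"fw":75,"k":{"a":9,"h":69,"n":14,"zre":57},"qm":{"a":65,"civ":65,"vqn":9,"x":59,"zks":23}}
After op 7 (add /qm/vqn 1): {"fw":75,"k":{"a":9,"h":69,"n":14,"zre":57},"qm":{"a":65,"civ":65,"vqn":1,"x":59,"zks":23}}
After op 8 (replace /qm 13): {"fw":75,"k":{"a":9,"h":69,"n":14,"zre":57},"qm":13}
After op 9 (replace /k/zre 96): {"fw":75,"k":{"a":9,"h":69,"n":14,"zre":96},"qm":13}
After op 10 (add /k/sy 19): {"fw":75,"k":{"a":9,"h":69,"n":14,"sy":19,"zre":96},"qm":13}
After op 11 (add /qm 21): {"fw":75,"k":{"a":9,"h":69,"n":14,"sy":19,"zre":96},"qm":21}
After op 12 (replace /k/sy 8): {"fw":75,"k":{"a":9,"h":69,"n":14,"sy":8,"zre":96},"qm":21}
After op 13 (add /k/ab 69): {"fw":75,"k":{"a":9,"ab":69,"h":69,"n":14,"sy":8,"zre":96},"qm":21}
After op 14 (replace /qm 98): {"fw":75,"k":{"a":9,"ab":69,"h":69,"n":14,"sy":8,"zre":96},"qm":98}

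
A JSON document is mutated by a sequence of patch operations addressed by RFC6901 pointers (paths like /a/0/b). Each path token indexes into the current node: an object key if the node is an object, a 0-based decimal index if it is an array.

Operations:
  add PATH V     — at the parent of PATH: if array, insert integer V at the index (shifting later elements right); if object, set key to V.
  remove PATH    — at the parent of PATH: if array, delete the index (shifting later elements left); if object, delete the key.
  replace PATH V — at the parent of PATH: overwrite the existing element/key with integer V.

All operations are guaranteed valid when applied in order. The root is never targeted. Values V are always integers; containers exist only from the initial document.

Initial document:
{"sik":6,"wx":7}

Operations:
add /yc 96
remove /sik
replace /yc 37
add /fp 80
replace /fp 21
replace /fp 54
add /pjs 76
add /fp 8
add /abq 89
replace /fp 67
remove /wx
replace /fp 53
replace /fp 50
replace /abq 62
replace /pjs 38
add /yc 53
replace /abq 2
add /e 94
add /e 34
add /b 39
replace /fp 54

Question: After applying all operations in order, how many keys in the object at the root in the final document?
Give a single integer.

After op 1 (add /yc 96): {"sik":6,"wx":7,"yc":96}
After op 2 (remove /sik): {"wx":7,"yc":96}
After op 3 (replace /yc 37): {"wx":7,"yc":37}
After op 4 (add /fp 80): {"fp":80,"wx":7,"yc":37}
After op 5 (replace /fp 21): {"fp":21,"wx":7,"yc":37}
After op 6 (replace /fp 54): {"fp":54,"wx":7,"yc":37}
After op 7 (add /pjs 76): {"fp":54,"pjs":76,"wx":7,"yc":37}
After op 8 (add /fp 8): {"fp":8,"pjs":76,"wx":7,"yc":37}
After op 9 (add /abq 89): {"abq":89,"fp":8,"pjs":76,"wx":7,"yc":37}
After op 10 (replace /fp 67): {"abq":89,"fp":67,"pjs":76,"wx":7,"yc":37}
After op 11 (remove /wx): {"abq":89,"fp":67,"pjs":76,"yc":37}
After op 12 (replace /fp 53): {"abq":89,"fp":53,"pjs":76,"yc":37}
After op 13 (replace /fp 50): {"abq":89,"fp":50,"pjs":76,"yc":37}
After op 14 (replace /abq 62): {"abq":62,"fp":50,"pjs":76,"yc":37}
After op 15 (replace /pjs 38): {"abq":62,"fp":50,"pjs":38,"yc":37}
After op 16 (add /yc 53): {"abq":62,"fp":50,"pjs":38,"yc":53}
After op 17 (replace /abq 2): {"abq":2,"fp":50,"pjs":38,"yc":53}
After op 18 (add /e 94): {"abq":2,"e":94,"fp":50,"pjs":38,"yc":53}
After op 19 (add /e 34): {"abq":2,"e":34,"fp":50,"pjs":38,"yc":53}
After op 20 (add /b 39): {"abq":2,"b":39,"e":34,"fp":50,"pjs":38,"yc":53}
After op 21 (replace /fp 54): {"abq":2,"b":39,"e":34,"fp":54,"pjs":38,"yc":53}
Size at the root: 6

Answer: 6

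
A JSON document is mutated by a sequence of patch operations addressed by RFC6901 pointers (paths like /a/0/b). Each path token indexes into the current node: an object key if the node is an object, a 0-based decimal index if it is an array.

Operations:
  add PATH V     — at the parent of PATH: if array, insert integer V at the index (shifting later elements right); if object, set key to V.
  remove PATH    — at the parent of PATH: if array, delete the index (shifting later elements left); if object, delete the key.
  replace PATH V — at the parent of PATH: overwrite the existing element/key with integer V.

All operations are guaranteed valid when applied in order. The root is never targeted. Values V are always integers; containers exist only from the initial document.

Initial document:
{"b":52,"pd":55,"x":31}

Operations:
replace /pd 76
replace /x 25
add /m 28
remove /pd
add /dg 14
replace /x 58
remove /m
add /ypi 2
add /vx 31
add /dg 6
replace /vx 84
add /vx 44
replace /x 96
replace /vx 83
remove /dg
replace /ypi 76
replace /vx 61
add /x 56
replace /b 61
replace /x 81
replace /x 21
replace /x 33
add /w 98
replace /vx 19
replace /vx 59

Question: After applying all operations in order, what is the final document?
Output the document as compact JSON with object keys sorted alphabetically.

After op 1 (replace /pd 76): {"b":52,"pd":76,"x":31}
After op 2 (replace /x 25): {"b":52,"pd":76,"x":25}
After op 3 (add /m 28): {"b":52,"m":28,"pd":76,"x":25}
After op 4 (remove /pd): {"b":52,"m":28,"x":25}
After op 5 (add /dg 14): {"b":52,"dg":14,"m":28,"x":25}
After op 6 (replace /x 58): {"b":52,"dg":14,"m":28,"x":58}
After op 7 (remove /m): {"b":52,"dg":14,"x":58}
After op 8 (add /ypi 2): {"b":52,"dg":14,"x":58,"ypi":2}
After op 9 (add /vx 31): {"b":52,"dg":14,"vx":31,"x":58,"ypi":2}
After op 10 (add /dg 6): {"b":52,"dg":6,"vx":31,"x":58,"ypi":2}
After op 11 (replace /vx 84): {"b":52,"dg":6,"vx":84,"x":58,"ypi":2}
After op 12 (add /vx 44): {"b":52,"dg":6,"vx":44,"x":58,"ypi":2}
After op 13 (replace /x 96): {"b":52,"dg":6,"vx":44,"x":96,"ypi":2}
After op 14 (replace /vx 83): {"b":52,"dg":6,"vx":83,"x":96,"ypi":2}
After op 15 (remove /dg): {"b":52,"vx":83,"x":96,"ypi":2}
After op 16 (replace /ypi 76): {"b":52,"vx":83,"x":96,"ypi":76}
After op 17 (replace /vx 61): {"b":52,"vx":61,"x":96,"ypi":76}
After op 18 (add /x 56): {"b":52,"vx":61,"x":56,"ypi":76}
After op 19 (replace /b 61): {"b":61,"vx":61,"x":56,"ypi":76}
After op 20 (replace /x 81): {"b":61,"vx":61,"x":81,"ypi":76}
After op 21 (replace /x 21): {"b":61,"vx":61,"x":21,"ypi":76}
After op 22 (replace /x 33): {"b":61,"vx":61,"x":33,"ypi":76}
After op 23 (add /w 98): {"b":61,"vx":61,"w":98,"x":33,"ypi":76}
After op 24 (replace /vx 19): {"b":61,"vx":19,"w":98,"x":33,"ypi":76}
After op 25 (replace /vx 59): {"b":61,"vx":59,"w":98,"x":33,"ypi":76}

Answer: {"b":61,"vx":59,"w":98,"x":33,"ypi":76}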